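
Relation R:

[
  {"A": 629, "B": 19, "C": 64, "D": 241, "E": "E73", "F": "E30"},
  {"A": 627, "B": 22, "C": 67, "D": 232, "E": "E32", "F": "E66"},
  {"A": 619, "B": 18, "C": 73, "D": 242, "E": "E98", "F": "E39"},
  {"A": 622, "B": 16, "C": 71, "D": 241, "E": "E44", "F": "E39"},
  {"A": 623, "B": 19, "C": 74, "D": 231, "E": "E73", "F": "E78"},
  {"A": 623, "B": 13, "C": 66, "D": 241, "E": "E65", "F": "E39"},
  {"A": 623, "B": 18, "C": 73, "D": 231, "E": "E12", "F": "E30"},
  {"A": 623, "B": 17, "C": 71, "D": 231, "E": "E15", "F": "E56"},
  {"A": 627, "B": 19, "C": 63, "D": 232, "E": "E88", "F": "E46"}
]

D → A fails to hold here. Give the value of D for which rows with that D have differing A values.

241

D=241: 3 rows → A takes values {629, 622, 623} — violation
D=232: 2 rows → A = 627, 627 ✓
D=242: 1 row → A = 619 ✓
D=231: 3 rows → A = 623, 623, 623 ✓
The only D value with inconsistent A is D=241.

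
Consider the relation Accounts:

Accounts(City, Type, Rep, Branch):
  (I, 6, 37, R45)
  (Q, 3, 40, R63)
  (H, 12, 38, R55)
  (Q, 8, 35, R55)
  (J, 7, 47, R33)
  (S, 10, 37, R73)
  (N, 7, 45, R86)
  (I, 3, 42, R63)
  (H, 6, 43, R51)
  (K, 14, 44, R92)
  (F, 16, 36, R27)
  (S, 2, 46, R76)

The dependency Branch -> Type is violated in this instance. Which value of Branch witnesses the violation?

R55

Branch=R45: 1 row → Type = 6 ✓
Branch=R63: 2 rows → Type = 3, 3 ✓
Branch=R55: 2 rows → Type takes values {12, 8} — violation
Branch=R33: 1 row → Type = 7 ✓
Branch=R73: 1 row → Type = 10 ✓
Branch=R86: 1 row → Type = 7 ✓
Branch=R51: 1 row → Type = 6 ✓
Branch=R92: 1 row → Type = 14 ✓
Branch=R27: 1 row → Type = 16 ✓
Branch=R76: 1 row → Type = 2 ✓
The only Branch value with inconsistent Type is Branch=R55.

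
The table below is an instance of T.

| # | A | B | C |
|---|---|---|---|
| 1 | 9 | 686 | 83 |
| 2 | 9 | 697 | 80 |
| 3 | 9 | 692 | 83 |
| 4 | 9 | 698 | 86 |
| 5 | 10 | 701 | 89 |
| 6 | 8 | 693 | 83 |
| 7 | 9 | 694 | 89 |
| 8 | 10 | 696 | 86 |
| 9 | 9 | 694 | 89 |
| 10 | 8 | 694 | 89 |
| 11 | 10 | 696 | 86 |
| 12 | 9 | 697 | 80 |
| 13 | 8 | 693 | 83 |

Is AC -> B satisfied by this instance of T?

(A=9, C=83): rows 1, 3 → B takes values {686, 692} — violation
(A=9, C=80): rows 2, 12 → B = 697, 697 ✓
(A=9, C=86): row 4 → B = 698 ✓
(A=10, C=89): row 5 → B = 701 ✓
(A=8, C=83): rows 6, 13 → B = 693, 693 ✓
(A=9, C=89): rows 7, 9 → B = 694, 694 ✓
(A=10, C=86): rows 8, 11 → B = 696, 696 ✓
(A=8, C=89): row 10 → B = 694 ✓
Two rows agree on AC but differ on B, so AC -> B does not hold.

No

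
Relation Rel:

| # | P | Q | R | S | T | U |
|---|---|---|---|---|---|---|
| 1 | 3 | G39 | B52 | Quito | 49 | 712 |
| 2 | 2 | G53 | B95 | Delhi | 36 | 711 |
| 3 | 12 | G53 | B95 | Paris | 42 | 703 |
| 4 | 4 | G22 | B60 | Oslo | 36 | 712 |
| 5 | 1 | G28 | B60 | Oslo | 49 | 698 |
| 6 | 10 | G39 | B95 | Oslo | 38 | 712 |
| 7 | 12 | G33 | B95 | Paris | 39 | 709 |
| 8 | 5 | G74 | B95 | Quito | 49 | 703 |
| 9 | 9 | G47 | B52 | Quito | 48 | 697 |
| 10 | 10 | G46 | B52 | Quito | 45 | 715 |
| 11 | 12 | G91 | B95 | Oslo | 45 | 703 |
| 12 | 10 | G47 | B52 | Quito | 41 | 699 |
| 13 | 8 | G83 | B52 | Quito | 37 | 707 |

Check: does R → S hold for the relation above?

No

R=B52: rows 1, 9, 10, 12, 13 → S = Quito, Quito, Quito, Quito, Quito ✓
R=B95: rows 2, 3, 6, 7, 8, 11 → S takes values {Delhi, Paris, Oslo, Quito} — violation
R=B60: rows 4, 5 → S = Oslo, Oslo ✓
Two rows agree on R but differ on S, so R → S does not hold.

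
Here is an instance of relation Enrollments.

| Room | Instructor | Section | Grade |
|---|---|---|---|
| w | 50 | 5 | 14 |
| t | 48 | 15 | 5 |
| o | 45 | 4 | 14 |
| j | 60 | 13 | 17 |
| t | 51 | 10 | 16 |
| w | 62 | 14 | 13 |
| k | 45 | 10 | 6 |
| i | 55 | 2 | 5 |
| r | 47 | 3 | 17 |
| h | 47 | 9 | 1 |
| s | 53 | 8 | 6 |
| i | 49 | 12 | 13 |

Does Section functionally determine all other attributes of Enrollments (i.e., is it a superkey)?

Two distinct rows share Section=10, so Section does not determine every attribute — not a superkey.

No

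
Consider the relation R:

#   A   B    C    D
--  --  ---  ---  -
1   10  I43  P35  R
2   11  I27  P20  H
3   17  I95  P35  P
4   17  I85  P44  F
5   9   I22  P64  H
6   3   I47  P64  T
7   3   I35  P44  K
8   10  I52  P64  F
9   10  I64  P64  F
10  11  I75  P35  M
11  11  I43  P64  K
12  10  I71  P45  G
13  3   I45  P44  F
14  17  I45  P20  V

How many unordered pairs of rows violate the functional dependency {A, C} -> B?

(A=3, C=P44): violating pairs (7,13) — 1 pair.
(A=10, C=P64): violating pairs (8,9) — 1 pair.

2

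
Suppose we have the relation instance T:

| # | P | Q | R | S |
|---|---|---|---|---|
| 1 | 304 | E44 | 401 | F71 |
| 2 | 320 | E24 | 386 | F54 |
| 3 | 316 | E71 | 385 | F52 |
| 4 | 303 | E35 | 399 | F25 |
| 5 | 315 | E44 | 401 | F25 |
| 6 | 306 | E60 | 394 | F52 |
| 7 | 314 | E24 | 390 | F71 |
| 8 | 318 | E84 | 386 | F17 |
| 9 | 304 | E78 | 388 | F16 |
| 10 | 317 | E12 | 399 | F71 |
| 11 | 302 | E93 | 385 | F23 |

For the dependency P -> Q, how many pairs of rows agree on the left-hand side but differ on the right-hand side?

1

P=304: violating pairs (1,9) — 1 pair.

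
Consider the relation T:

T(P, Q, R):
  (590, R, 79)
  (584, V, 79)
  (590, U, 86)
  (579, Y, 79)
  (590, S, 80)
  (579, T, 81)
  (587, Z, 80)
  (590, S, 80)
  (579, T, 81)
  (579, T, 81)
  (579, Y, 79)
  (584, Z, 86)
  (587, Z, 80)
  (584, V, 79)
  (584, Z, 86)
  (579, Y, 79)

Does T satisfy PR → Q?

Yes

(P=590, R=79): 1 row → Q = R ✓
(P=584, R=79): 2 rows → Q = V, V ✓
(P=590, R=86): 1 row → Q = U ✓
(P=579, R=79): 3 rows → Q = Y, Y, Y ✓
(P=590, R=80): 2 rows → Q = S, S ✓
(P=579, R=81): 3 rows → Q = T, T, T ✓
(P=587, R=80): 2 rows → Q = Z, Z ✓
(P=584, R=86): 2 rows → Q = Z, Z ✓
Every PR value is associated with a single Q value, so PR → Q holds.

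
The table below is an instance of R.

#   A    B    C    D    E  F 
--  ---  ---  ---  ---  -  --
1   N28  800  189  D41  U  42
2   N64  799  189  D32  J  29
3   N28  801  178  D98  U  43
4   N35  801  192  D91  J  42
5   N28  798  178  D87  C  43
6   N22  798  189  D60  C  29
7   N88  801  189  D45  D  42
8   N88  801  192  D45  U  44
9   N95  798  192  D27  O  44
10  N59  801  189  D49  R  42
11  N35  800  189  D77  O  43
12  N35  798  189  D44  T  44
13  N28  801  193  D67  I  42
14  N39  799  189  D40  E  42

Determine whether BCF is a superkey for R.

Rows 7 and 10 have the same BCF value (B=801, C=189, F=42) but are distinct tuples, so BCF does not determine every attribute — not a superkey.

No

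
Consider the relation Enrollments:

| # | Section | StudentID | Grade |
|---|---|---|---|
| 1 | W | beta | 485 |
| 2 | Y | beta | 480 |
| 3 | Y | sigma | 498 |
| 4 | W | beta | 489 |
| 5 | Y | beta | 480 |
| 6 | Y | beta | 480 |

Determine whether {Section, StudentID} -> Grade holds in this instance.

No

(Section=W, StudentID=beta): rows 1, 4 → Grade takes values {485, 489} — violation
(Section=Y, StudentID=beta): rows 2, 5, 6 → Grade = 480, 480, 480 ✓
(Section=Y, StudentID=sigma): row 3 → Grade = 498 ✓
Two rows agree on {Section, StudentID} but differ on Grade, so {Section, StudentID} -> Grade does not hold.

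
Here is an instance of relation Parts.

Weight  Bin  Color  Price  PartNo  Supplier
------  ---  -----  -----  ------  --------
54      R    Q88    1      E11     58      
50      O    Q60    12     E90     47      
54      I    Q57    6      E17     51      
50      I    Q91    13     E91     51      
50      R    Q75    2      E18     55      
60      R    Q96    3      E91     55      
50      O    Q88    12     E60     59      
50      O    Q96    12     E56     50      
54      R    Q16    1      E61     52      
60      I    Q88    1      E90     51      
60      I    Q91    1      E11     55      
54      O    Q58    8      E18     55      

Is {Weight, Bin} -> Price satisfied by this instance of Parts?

(Weight=54, Bin=R): 2 rows → Price = 1, 1 ✓
(Weight=50, Bin=O): 3 rows → Price = 12, 12, 12 ✓
(Weight=54, Bin=I): 1 row → Price = 6 ✓
(Weight=50, Bin=I): 1 row → Price = 13 ✓
(Weight=50, Bin=R): 1 row → Price = 2 ✓
(Weight=60, Bin=R): 1 row → Price = 3 ✓
(Weight=60, Bin=I): 2 rows → Price = 1, 1 ✓
(Weight=54, Bin=O): 1 row → Price = 8 ✓
Every {Weight, Bin} value is associated with a single Price value, so {Weight, Bin} -> Price holds.

Yes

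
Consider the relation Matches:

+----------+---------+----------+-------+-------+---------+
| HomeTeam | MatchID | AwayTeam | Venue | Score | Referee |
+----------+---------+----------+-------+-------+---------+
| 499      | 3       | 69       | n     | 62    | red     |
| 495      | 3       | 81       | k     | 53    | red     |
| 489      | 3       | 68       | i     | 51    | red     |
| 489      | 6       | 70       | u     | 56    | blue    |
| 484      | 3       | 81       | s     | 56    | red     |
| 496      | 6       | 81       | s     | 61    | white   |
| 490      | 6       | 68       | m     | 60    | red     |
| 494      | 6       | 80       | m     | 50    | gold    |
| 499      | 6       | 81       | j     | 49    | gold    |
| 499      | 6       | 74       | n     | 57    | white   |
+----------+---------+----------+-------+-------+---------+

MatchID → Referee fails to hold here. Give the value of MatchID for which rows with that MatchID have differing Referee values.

MatchID=3: 4 rows → Referee = red, red, red, red ✓
MatchID=6: 6 rows → Referee takes values {blue, white, red, gold} — violation
The only MatchID value with inconsistent Referee is MatchID=6.

6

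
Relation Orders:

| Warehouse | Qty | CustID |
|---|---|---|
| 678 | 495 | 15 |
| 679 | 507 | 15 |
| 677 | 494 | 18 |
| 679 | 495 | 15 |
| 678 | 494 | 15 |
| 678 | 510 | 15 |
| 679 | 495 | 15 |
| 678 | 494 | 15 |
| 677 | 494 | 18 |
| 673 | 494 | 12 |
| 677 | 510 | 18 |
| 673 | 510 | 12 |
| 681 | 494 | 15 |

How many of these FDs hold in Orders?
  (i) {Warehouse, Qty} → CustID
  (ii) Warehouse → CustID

(i) {Warehouse, Qty} → CustID: every LHS value maps to a single RHS value — holds.
(ii) Warehouse → CustID: every LHS value maps to a single RHS value — holds.
2 of the 2 dependencies hold.

2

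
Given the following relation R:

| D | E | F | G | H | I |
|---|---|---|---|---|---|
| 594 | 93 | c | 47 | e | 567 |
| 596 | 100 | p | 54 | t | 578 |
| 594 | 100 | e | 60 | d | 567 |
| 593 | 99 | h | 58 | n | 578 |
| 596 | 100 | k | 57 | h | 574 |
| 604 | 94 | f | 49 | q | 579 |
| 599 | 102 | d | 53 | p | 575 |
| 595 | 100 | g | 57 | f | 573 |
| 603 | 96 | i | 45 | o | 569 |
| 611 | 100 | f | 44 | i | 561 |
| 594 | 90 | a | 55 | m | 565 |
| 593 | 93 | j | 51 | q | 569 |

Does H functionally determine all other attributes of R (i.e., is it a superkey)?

No

Two distinct rows share H=q, so H does not determine every attribute — not a superkey.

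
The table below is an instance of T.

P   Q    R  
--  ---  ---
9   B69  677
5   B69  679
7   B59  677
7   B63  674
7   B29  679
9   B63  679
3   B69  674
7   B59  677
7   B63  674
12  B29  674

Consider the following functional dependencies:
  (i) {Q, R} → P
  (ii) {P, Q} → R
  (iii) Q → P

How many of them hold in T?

2

(i) {Q, R} → P: every LHS value maps to a single RHS value — holds.
(ii) {P, Q} → R: every LHS value maps to a single RHS value — holds.
(iii) Q → P: Q=B69: 3 rows → P takes values {9, 5, 3} — violation; Q=B63: 3 rows → P takes values {7, 9} — violation; Q=B29: 2 rows → P takes values {7, 12} — violation — fails.
2 of the 3 dependencies hold.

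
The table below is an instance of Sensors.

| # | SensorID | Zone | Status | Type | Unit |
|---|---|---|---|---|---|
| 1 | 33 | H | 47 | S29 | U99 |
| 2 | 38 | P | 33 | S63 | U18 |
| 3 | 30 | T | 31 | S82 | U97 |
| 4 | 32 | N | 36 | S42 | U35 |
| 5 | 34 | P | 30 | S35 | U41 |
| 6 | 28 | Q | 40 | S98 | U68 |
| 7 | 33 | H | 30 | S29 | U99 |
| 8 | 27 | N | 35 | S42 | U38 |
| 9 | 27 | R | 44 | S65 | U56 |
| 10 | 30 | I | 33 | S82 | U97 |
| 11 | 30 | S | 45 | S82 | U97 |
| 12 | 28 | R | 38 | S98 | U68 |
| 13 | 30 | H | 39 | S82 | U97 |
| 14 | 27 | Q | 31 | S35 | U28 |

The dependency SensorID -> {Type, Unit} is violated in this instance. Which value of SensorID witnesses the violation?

SensorID=33: rows 1, 7 → {Type,Unit} = (S29, U99), (S29, U99) ✓
SensorID=38: row 2 → {Type,Unit} = (S63, U18) ✓
SensorID=30: rows 3, 10, 11, 13 → {Type,Unit} = (S82, U97), (S82, U97), (S82, U97), (S82, U97) ✓
SensorID=32: row 4 → {Type,Unit} = (S42, U35) ✓
SensorID=34: row 5 → {Type,Unit} = (S35, U41) ✓
SensorID=28: rows 6, 12 → {Type,Unit} = (S98, U68), (S98, U68) ✓
SensorID=27: rows 8, 9, 14 → {Type,Unit} takes values {(S42, U38), (S65, U56), (S35, U28)} — violation
The only SensorID value with inconsistent RHS is SensorID=27.

27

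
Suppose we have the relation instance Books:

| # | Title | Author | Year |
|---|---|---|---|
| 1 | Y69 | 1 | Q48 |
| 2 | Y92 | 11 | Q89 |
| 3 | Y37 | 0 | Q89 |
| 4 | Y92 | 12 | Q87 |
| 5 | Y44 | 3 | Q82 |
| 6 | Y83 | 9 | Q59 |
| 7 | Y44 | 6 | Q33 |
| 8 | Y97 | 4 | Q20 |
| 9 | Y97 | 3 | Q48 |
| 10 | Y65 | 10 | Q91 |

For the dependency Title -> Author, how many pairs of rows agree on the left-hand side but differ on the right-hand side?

Title=Y92: violating pairs (2,4) — 1 pair.
Title=Y44: violating pairs (5,7) — 1 pair.
Title=Y97: violating pairs (8,9) — 1 pair.

3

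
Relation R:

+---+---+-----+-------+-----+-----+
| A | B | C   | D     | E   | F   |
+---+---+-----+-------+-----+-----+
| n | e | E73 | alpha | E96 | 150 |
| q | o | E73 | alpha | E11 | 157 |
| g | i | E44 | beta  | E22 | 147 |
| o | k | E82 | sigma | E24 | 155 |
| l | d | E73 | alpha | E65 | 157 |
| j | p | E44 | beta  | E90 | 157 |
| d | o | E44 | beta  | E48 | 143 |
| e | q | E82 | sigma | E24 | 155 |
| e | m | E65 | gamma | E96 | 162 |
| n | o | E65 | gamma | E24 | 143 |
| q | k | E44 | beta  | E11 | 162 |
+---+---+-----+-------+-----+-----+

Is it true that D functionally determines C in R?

Yes

D=alpha: 3 rows → C = E73, E73, E73 ✓
D=beta: 4 rows → C = E44, E44, E44, E44 ✓
D=sigma: 2 rows → C = E82, E82 ✓
D=gamma: 2 rows → C = E65, E65 ✓
Every D value is associated with a single C value, so D → C holds.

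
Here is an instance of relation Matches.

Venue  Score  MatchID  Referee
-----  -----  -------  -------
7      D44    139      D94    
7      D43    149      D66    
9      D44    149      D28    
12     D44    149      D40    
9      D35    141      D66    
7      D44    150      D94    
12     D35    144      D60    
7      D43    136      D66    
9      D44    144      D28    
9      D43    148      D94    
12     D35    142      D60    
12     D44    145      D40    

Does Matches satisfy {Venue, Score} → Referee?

Yes

(Venue=7, Score=D44): 2 rows → Referee = D94, D94 ✓
(Venue=7, Score=D43): 2 rows → Referee = D66, D66 ✓
(Venue=9, Score=D44): 2 rows → Referee = D28, D28 ✓
(Venue=12, Score=D44): 2 rows → Referee = D40, D40 ✓
(Venue=9, Score=D35): 1 row → Referee = D66 ✓
(Venue=12, Score=D35): 2 rows → Referee = D60, D60 ✓
(Venue=9, Score=D43): 1 row → Referee = D94 ✓
Every {Venue, Score} value is associated with a single Referee value, so {Venue, Score} → Referee holds.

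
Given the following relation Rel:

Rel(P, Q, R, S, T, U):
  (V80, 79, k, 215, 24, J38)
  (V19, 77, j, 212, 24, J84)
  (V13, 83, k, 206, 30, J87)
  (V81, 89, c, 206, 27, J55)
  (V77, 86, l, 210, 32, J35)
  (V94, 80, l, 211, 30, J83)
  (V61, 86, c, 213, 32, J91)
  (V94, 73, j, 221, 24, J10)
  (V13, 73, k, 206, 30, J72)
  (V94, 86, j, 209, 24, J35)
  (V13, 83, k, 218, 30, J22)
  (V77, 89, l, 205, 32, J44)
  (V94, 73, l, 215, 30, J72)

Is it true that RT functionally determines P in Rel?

(R=k, T=24): 1 row → P = V80 ✓
(R=j, T=24): 3 rows → P takes values {V19, V94} — violation
(R=k, T=30): 3 rows → P = V13, V13, V13 ✓
(R=c, T=27): 1 row → P = V81 ✓
(R=l, T=32): 2 rows → P = V77, V77 ✓
(R=l, T=30): 2 rows → P = V94, V94 ✓
(R=c, T=32): 1 row → P = V61 ✓
Two rows agree on RT but differ on P, so RT -> P does not hold.

No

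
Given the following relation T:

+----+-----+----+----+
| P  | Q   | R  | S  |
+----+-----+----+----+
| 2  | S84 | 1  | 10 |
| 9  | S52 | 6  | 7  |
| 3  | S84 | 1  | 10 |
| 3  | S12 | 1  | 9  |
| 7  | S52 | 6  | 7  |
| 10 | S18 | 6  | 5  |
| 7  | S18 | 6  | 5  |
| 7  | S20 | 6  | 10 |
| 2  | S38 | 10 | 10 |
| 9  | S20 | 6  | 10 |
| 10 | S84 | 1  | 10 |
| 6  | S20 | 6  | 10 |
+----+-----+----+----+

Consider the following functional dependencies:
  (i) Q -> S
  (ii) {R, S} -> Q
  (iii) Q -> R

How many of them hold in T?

3

(i) Q -> S: every LHS value maps to a single RHS value — holds.
(ii) {R, S} -> Q: every LHS value maps to a single RHS value — holds.
(iii) Q -> R: every LHS value maps to a single RHS value — holds.
3 of the 3 dependencies hold.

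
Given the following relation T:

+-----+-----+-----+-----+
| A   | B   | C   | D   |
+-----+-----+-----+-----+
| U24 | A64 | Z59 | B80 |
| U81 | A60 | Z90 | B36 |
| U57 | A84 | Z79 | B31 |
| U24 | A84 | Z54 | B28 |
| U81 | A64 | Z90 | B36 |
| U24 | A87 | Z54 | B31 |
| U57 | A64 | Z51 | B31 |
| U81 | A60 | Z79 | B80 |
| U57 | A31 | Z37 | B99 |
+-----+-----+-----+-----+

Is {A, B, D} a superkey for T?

All 9 rows have distinct {A, B, D} values, so {A, B, D} → (all attributes) holds and {A, B, D} is a superkey.

Yes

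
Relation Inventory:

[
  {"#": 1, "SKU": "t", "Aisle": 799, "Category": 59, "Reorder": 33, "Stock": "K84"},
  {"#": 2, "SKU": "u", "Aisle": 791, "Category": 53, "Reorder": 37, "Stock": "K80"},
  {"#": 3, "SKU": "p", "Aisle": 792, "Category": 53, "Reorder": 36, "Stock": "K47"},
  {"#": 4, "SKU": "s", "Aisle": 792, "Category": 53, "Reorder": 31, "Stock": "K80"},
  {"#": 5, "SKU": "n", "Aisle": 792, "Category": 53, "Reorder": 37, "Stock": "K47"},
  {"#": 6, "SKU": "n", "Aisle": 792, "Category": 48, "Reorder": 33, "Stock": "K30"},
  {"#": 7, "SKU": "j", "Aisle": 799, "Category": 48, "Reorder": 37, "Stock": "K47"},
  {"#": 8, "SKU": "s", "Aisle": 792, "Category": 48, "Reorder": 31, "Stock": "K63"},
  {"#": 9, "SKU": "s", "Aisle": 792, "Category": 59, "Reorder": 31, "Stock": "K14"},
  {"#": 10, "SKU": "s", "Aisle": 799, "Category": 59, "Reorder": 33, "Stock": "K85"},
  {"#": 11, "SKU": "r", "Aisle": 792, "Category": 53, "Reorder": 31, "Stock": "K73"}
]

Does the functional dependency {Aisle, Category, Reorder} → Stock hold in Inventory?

No

(Aisle=799, Category=59, Reorder=33): rows 1, 10 → Stock takes values {K84, K85} — violation
(Aisle=791, Category=53, Reorder=37): row 2 → Stock = K80 ✓
(Aisle=792, Category=53, Reorder=36): row 3 → Stock = K47 ✓
(Aisle=792, Category=53, Reorder=31): rows 4, 11 → Stock takes values {K80, K73} — violation
(Aisle=792, Category=53, Reorder=37): row 5 → Stock = K47 ✓
(Aisle=792, Category=48, Reorder=33): row 6 → Stock = K30 ✓
(Aisle=799, Category=48, Reorder=37): row 7 → Stock = K47 ✓
(Aisle=792, Category=48, Reorder=31): row 8 → Stock = K63 ✓
(Aisle=792, Category=59, Reorder=31): row 9 → Stock = K14 ✓
Two rows agree on {Aisle, Category, Reorder} but differ on Stock, so {Aisle, Category, Reorder} → Stock does not hold.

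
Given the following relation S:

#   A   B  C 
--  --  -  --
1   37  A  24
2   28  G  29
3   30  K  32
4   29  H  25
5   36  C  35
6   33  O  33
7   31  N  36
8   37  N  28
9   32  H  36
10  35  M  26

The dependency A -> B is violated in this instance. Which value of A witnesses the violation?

A=37: rows 1, 8 → B takes values {A, N} — violation
A=28: row 2 → B = G ✓
A=30: row 3 → B = K ✓
A=29: row 4 → B = H ✓
A=36: row 5 → B = C ✓
A=33: row 6 → B = O ✓
A=31: row 7 → B = N ✓
A=32: row 9 → B = H ✓
A=35: row 10 → B = M ✓
The only A value with inconsistent B is A=37.

37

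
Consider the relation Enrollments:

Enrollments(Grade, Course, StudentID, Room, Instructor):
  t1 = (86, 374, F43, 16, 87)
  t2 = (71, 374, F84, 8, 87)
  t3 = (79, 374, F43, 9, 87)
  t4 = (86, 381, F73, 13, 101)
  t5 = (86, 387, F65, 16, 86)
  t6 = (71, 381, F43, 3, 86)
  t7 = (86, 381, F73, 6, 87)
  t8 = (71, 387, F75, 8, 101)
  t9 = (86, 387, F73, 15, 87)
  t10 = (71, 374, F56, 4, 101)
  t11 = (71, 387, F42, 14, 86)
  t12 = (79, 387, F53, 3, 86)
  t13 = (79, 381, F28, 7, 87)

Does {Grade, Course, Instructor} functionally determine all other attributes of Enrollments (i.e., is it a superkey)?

All 13 rows have distinct {Grade, Course, Instructor} values, so {Grade, Course, Instructor} → (all attributes) holds and {Grade, Course, Instructor} is a superkey.

Yes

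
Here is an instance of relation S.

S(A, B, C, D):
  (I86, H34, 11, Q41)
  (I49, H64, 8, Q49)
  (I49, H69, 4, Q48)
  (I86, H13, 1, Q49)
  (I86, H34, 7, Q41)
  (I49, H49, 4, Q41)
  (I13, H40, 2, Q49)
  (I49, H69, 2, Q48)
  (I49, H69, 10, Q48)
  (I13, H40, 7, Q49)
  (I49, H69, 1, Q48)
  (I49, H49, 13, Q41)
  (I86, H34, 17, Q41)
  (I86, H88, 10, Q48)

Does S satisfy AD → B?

(A=I86, D=Q41): 3 rows → B = H34, H34, H34 ✓
(A=I49, D=Q49): 1 row → B = H64 ✓
(A=I49, D=Q48): 4 rows → B = H69, H69, H69, H69 ✓
(A=I86, D=Q49): 1 row → B = H13 ✓
(A=I49, D=Q41): 2 rows → B = H49, H49 ✓
(A=I13, D=Q49): 2 rows → B = H40, H40 ✓
(A=I86, D=Q48): 1 row → B = H88 ✓
Every AD value is associated with a single B value, so AD → B holds.

Yes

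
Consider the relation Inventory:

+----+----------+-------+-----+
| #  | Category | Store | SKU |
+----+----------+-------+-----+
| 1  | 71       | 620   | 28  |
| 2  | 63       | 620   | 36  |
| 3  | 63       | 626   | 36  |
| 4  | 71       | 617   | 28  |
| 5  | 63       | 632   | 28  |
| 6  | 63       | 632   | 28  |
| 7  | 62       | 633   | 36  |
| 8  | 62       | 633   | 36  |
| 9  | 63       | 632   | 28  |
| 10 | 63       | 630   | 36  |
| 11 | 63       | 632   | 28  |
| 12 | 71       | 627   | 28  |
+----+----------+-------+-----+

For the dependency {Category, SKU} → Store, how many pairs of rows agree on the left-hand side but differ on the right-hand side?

6

(Category=71, SKU=28): violating pairs (1,4), (1,12), (4,12) — 3 pairs.
(Category=63, SKU=36): violating pairs (2,3), (2,10), (3,10) — 3 pairs.
(Category=63, SKU=28): all 4 rows agree on Store — 0 pairs.
(Category=62, SKU=36): all 2 rows agree on Store — 0 pairs.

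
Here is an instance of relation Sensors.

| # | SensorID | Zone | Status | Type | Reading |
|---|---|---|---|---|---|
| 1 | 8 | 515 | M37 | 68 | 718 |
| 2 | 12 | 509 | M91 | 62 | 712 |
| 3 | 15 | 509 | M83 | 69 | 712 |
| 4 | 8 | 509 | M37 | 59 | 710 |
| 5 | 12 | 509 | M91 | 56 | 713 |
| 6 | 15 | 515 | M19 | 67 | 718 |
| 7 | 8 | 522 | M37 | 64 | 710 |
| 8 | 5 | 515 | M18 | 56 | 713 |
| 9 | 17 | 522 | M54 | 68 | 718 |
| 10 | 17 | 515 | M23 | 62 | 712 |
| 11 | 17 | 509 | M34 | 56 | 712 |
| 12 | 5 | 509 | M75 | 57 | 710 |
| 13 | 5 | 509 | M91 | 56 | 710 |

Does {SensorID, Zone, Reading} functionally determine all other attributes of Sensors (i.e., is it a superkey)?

Rows 12 and 13 have the same {SensorID, Zone, Reading} value (SensorID=5, Zone=509, Reading=710) but are distinct tuples, so {SensorID, Zone, Reading} does not determine every attribute — not a superkey.

No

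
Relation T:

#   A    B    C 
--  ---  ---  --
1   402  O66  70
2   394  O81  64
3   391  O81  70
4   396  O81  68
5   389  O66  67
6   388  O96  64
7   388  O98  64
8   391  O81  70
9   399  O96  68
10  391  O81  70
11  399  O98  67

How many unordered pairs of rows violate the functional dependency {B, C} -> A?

(B=O81, C=70): all 3 rows agree on A — 0 pairs.

0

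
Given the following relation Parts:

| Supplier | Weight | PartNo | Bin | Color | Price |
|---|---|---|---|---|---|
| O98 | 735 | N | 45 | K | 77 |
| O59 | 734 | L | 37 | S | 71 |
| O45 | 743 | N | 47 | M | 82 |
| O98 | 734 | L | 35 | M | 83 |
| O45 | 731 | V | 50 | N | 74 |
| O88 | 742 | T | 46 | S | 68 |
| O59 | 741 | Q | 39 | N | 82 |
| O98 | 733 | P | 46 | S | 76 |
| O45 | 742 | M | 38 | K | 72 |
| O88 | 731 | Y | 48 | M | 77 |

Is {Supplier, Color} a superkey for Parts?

All 10 rows have distinct {Supplier, Color} values, so {Supplier, Color} → (all attributes) holds and {Supplier, Color} is a superkey.

Yes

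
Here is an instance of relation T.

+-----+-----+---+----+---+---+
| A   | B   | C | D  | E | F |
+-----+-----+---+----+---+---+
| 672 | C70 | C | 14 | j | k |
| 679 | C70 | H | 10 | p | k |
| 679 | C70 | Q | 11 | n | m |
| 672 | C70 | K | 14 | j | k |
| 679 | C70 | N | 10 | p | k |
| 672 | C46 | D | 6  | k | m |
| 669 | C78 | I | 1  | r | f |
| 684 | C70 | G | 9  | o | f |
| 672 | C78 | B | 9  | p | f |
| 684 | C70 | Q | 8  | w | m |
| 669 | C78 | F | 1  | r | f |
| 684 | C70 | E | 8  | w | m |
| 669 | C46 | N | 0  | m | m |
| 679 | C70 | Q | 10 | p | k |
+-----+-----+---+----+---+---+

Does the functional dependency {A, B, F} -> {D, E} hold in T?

Yes

(A=672, B=C70, F=k): 2 rows → {D,E} = (14, j), (14, j) ✓
(A=679, B=C70, F=k): 3 rows → {D,E} = (10, p), (10, p), (10, p) ✓
(A=679, B=C70, F=m): 1 row → {D,E} = (11, n) ✓
(A=672, B=C46, F=m): 1 row → {D,E} = (6, k) ✓
(A=669, B=C78, F=f): 2 rows → {D,E} = (1, r), (1, r) ✓
(A=684, B=C70, F=f): 1 row → {D,E} = (9, o) ✓
(A=672, B=C78, F=f): 1 row → {D,E} = (9, p) ✓
(A=684, B=C70, F=m): 2 rows → {D,E} = (8, w), (8, w) ✓
(A=669, B=C46, F=m): 1 row → {D,E} = (0, m) ✓
Every {A, B, F} value is associated with a single {D, E} value, so {A, B, F} -> {D, E} holds.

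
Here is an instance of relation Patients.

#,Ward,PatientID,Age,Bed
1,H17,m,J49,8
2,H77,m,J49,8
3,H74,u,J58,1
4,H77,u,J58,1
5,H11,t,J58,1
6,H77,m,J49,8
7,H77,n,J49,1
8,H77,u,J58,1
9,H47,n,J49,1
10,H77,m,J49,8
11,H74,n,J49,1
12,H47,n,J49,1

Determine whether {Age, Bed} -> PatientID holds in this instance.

(Age=J49, Bed=8): rows 1, 2, 6, 10 → PatientID = m, m, m, m ✓
(Age=J58, Bed=1): rows 3, 4, 5, 8 → PatientID takes values {u, t} — violation
(Age=J49, Bed=1): rows 7, 9, 11, 12 → PatientID = n, n, n, n ✓
Two rows agree on {Age, Bed} but differ on PatientID, so {Age, Bed} -> PatientID does not hold.

No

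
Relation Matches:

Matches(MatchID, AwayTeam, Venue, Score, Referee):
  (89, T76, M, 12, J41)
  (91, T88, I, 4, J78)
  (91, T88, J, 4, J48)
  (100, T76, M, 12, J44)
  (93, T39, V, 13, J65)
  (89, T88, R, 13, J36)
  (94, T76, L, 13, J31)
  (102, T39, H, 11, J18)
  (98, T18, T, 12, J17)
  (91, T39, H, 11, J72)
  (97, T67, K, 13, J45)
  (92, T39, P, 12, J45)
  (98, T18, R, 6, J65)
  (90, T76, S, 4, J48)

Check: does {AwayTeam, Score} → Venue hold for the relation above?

(AwayTeam=T76, Score=12): 2 rows → Venue = M, M ✓
(AwayTeam=T88, Score=4): 2 rows → Venue takes values {I, J} — violation
(AwayTeam=T39, Score=13): 1 row → Venue = V ✓
(AwayTeam=T88, Score=13): 1 row → Venue = R ✓
(AwayTeam=T76, Score=13): 1 row → Venue = L ✓
(AwayTeam=T39, Score=11): 2 rows → Venue = H, H ✓
(AwayTeam=T18, Score=12): 1 row → Venue = T ✓
(AwayTeam=T67, Score=13): 1 row → Venue = K ✓
(AwayTeam=T39, Score=12): 1 row → Venue = P ✓
(AwayTeam=T18, Score=6): 1 row → Venue = R ✓
(AwayTeam=T76, Score=4): 1 row → Venue = S ✓
Two rows agree on {AwayTeam, Score} but differ on Venue, so {AwayTeam, Score} → Venue does not hold.

No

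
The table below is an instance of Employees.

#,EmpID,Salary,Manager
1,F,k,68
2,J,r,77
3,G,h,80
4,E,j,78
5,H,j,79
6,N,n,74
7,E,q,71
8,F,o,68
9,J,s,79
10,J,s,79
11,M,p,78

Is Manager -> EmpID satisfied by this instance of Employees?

Manager=68: rows 1, 8 → EmpID = F, F ✓
Manager=77: row 2 → EmpID = J ✓
Manager=80: row 3 → EmpID = G ✓
Manager=78: rows 4, 11 → EmpID takes values {E, M} — violation
Manager=79: rows 5, 9, 10 → EmpID takes values {H, J} — violation
Manager=74: row 6 → EmpID = N ✓
Manager=71: row 7 → EmpID = E ✓
Two rows agree on Manager but differ on EmpID, so Manager -> EmpID does not hold.

No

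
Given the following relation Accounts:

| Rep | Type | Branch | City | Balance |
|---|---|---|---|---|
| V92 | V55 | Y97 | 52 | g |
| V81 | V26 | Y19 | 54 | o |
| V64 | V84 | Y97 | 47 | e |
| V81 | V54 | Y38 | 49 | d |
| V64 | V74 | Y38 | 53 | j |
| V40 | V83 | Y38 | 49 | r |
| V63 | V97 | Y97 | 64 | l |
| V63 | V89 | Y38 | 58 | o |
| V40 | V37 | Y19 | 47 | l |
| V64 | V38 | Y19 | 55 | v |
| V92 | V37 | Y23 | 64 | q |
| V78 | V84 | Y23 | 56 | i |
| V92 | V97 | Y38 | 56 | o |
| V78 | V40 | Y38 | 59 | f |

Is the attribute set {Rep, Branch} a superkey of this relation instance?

All 14 rows have distinct {Rep, Branch} values, so {Rep, Branch} → (all attributes) holds and {Rep, Branch} is a superkey.

Yes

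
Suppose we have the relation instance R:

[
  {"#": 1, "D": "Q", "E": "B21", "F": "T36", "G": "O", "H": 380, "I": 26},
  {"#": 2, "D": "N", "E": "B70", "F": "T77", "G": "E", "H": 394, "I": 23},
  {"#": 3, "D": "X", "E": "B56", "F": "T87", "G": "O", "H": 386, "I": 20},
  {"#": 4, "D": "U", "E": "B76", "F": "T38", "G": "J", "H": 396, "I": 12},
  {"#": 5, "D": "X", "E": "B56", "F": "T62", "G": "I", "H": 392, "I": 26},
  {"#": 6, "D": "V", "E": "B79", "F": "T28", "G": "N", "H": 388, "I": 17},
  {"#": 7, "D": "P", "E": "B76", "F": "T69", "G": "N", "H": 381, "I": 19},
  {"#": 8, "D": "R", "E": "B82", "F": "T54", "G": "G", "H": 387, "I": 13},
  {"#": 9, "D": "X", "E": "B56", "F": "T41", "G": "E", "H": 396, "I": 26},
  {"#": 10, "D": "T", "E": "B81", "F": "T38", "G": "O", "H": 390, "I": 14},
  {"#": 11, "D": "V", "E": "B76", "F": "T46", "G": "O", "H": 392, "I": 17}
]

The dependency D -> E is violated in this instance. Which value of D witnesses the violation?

V

D=Q: row 1 → E = B21 ✓
D=N: row 2 → E = B70 ✓
D=X: rows 3, 5, 9 → E = B56, B56, B56 ✓
D=U: row 4 → E = B76 ✓
D=V: rows 6, 11 → E takes values {B79, B76} — violation
D=P: row 7 → E = B76 ✓
D=R: row 8 → E = B82 ✓
D=T: row 10 → E = B81 ✓
The only D value with inconsistent E is D=V.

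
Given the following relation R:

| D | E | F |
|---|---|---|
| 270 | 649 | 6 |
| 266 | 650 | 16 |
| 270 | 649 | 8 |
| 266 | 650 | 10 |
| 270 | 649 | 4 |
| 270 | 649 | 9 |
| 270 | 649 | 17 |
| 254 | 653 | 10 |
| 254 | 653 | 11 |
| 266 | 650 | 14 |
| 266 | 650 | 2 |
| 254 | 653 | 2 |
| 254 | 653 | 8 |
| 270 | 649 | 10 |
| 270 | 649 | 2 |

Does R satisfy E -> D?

Yes

E=649: 7 rows → D = 270, 270, 270, 270, 270, 270, 270 ✓
E=650: 4 rows → D = 266, 266, 266, 266 ✓
E=653: 4 rows → D = 254, 254, 254, 254 ✓
Every E value is associated with a single D value, so E -> D holds.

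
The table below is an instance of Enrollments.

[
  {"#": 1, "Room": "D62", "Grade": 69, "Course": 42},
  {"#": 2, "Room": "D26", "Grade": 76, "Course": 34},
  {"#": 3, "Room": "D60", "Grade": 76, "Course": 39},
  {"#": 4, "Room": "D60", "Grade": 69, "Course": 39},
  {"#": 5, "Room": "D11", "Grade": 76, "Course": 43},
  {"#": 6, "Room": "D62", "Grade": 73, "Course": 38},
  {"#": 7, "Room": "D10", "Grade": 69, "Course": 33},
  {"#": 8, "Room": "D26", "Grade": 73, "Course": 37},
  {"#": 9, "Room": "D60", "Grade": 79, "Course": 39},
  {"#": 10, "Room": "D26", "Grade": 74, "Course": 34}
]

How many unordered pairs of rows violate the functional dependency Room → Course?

Room=D62: violating pairs (1,6) — 1 pair.
Room=D26: violating pairs (2,8), (8,10) — 2 pairs.
Room=D60: all 3 rows agree on Course — 0 pairs.

3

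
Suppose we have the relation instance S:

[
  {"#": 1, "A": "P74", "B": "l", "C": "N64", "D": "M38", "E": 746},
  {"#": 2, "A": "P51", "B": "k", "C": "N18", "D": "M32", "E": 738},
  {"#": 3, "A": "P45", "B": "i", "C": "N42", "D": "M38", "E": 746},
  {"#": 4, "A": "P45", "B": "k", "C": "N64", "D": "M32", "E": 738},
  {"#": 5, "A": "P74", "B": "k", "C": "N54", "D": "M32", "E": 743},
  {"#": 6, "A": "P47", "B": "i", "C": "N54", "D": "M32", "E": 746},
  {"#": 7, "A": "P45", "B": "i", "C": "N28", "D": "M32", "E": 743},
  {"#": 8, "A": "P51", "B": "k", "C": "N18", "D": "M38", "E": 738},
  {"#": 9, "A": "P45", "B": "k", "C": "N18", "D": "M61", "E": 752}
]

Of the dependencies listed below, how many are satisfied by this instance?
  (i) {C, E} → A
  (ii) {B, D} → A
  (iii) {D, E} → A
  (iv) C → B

1

(i) {C, E} → A: every LHS value maps to a single RHS value — holds.
(ii) {B, D} → A: (B=k, D=M32): rows 2, 4, 5 → A takes values {P51, P45, P74} — violation; (B=i, D=M32): rows 6, 7 → A takes values {P47, P45} — violation — fails.
(iii) {D, E} → A: (D=M38, E=746): rows 1, 3 → A takes values {P74, P45} — violation; (D=M32, E=738): rows 2, 4 → A takes values {P51, P45} — violation; (D=M32, E=743): rows 5, 7 → A takes values {P74, P45} — violation — fails.
(iv) C → B: C=N64: rows 1, 4 → B takes values {l, k} — violation; C=N54: rows 5, 6 → B takes values {k, i} — violation — fails.
1 of the 4 dependencies holds.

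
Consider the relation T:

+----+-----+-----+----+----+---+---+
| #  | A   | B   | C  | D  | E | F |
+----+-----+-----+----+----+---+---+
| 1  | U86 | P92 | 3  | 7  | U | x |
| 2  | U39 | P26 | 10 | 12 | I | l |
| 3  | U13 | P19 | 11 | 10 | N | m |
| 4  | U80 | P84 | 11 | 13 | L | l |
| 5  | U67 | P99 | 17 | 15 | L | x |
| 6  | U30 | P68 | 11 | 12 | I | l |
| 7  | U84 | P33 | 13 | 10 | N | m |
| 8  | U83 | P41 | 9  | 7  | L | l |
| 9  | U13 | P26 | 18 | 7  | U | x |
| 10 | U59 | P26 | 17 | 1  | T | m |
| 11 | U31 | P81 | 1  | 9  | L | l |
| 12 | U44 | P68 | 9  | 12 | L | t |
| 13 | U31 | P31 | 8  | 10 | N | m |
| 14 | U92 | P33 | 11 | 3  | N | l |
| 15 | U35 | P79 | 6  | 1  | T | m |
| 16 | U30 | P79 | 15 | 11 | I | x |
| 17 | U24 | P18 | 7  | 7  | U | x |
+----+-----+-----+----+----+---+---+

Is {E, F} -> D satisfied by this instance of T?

(E=U, F=x): rows 1, 9, 17 → D = 7, 7, 7 ✓
(E=I, F=l): rows 2, 6 → D = 12, 12 ✓
(E=N, F=m): rows 3, 7, 13 → D = 10, 10, 10 ✓
(E=L, F=l): rows 4, 8, 11 → D takes values {13, 7, 9} — violation
(E=L, F=x): row 5 → D = 15 ✓
(E=T, F=m): rows 10, 15 → D = 1, 1 ✓
(E=L, F=t): row 12 → D = 12 ✓
(E=N, F=l): row 14 → D = 3 ✓
(E=I, F=x): row 16 → D = 11 ✓
Two rows agree on {E, F} but differ on D, so {E, F} -> D does not hold.

No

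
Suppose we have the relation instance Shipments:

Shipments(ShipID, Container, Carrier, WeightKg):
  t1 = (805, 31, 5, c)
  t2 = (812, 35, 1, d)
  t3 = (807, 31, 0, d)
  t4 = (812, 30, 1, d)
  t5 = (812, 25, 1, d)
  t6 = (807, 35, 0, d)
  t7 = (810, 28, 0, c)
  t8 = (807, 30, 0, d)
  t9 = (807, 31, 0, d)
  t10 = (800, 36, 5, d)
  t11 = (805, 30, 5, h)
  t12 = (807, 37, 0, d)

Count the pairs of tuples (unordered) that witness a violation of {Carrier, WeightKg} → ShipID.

(Carrier=1, WeightKg=d): all 3 rows agree on ShipID — 0 pairs.
(Carrier=0, WeightKg=d): all 5 rows agree on ShipID — 0 pairs.

0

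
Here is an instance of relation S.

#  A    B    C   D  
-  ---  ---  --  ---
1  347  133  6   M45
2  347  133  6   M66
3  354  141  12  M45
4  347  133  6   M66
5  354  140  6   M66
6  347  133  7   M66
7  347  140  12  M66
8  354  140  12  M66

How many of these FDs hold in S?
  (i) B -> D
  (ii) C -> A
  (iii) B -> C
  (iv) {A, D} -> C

(i) B -> D: B=133: rows 1, 2, 4, 6 → D takes values {M45, M66} — violation — fails.
(ii) C -> A: C=6: rows 1, 2, 4, 5 → A takes values {347, 354} — violation; C=12: rows 3, 7, 8 → A takes values {354, 347} — violation — fails.
(iii) B -> C: B=133: rows 1, 2, 4, 6 → C takes values {6, 7} — violation; B=140: rows 5, 7, 8 → C takes values {6, 12} — violation — fails.
(iv) {A, D} -> C: (A=347, D=M66): rows 2, 4, 6, 7 → C takes values {6, 7, 12} — violation; (A=354, D=M66): rows 5, 8 → C takes values {6, 12} — violation — fails.
None of the 4 dependencies hold.

0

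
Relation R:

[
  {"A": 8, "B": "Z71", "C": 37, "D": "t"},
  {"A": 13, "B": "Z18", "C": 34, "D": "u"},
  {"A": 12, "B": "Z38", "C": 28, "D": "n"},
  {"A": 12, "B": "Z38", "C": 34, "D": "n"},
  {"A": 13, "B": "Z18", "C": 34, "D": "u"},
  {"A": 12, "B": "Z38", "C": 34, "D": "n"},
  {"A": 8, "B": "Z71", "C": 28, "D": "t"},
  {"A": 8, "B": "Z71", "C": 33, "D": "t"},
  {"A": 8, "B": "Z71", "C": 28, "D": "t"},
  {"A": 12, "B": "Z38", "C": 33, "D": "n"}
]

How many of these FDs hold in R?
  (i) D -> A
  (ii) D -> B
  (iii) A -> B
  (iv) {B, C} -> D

(i) D -> A: every LHS value maps to a single RHS value — holds.
(ii) D -> B: every LHS value maps to a single RHS value — holds.
(iii) A -> B: every LHS value maps to a single RHS value — holds.
(iv) {B, C} -> D: every LHS value maps to a single RHS value — holds.
4 of the 4 dependencies hold.

4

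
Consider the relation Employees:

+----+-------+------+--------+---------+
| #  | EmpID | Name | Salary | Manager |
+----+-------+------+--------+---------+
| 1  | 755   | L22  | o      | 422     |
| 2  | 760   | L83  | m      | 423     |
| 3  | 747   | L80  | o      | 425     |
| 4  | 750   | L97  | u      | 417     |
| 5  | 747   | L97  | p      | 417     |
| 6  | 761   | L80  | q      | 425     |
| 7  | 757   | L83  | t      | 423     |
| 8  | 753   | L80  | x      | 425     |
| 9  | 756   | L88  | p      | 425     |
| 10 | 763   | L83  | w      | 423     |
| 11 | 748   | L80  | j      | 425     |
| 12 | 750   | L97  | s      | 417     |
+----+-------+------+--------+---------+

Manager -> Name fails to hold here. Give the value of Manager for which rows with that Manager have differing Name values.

Manager=422: row 1 → Name = L22 ✓
Manager=423: rows 2, 7, 10 → Name = L83, L83, L83 ✓
Manager=425: rows 3, 6, 8, 9, 11 → Name takes values {L80, L88} — violation
Manager=417: rows 4, 5, 12 → Name = L97, L97, L97 ✓
The only Manager value with inconsistent Name is Manager=425.

425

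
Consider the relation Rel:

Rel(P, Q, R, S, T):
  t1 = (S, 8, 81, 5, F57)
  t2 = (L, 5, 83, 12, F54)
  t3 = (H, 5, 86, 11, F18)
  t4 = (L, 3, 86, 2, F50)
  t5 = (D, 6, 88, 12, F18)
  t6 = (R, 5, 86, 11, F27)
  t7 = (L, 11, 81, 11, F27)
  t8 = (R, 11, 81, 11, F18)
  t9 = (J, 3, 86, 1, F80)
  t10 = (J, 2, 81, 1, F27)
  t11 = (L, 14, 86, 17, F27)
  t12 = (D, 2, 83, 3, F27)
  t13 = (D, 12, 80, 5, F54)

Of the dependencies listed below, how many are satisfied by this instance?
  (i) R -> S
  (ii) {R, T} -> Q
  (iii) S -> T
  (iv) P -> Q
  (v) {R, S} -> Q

(i) R -> S: R=81: rows 1, 7, 8, 10 → S takes values {5, 11, 1} — violation; R=83: rows 2, 12 → S takes values {12, 3} — violation; R=86: rows 3, 4, 6, 9, 11 → S takes values {11, 2, 1, 17} — violation — fails.
(ii) {R, T} -> Q: (R=86, T=F27): rows 6, 11 → Q takes values {5, 14} — violation; (R=81, T=F27): rows 7, 10 → Q takes values {11, 2} — violation — fails.
(iii) S -> T: S=5: rows 1, 13 → T takes values {F57, F54} — violation; S=12: rows 2, 5 → T takes values {F54, F18} — violation; S=11: rows 3, 6, 7, 8 → T takes values {F18, F27} — violation; S=1: rows 9, 10 → T takes values {F80, F27} — violation — fails.
(iv) P -> Q: P=L: rows 2, 4, 7, 11 → Q takes values {5, 3, 11, 14} — violation; P=D: rows 5, 12, 13 → Q takes values {6, 2, 12} — violation; P=R: rows 6, 8 → Q takes values {5, 11} — violation; P=J: rows 9, 10 → Q takes values {3, 2} — violation — fails.
(v) {R, S} -> Q: every LHS value maps to a single RHS value — holds.
1 of the 5 dependencies holds.

1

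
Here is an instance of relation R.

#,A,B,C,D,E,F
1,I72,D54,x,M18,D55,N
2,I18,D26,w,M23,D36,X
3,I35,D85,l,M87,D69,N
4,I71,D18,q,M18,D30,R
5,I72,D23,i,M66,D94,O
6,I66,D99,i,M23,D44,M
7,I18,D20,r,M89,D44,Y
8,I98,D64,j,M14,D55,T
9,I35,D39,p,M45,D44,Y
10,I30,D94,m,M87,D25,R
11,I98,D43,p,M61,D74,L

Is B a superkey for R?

Yes

All 11 rows have distinct B values, so B → (all attributes) holds and B is a superkey.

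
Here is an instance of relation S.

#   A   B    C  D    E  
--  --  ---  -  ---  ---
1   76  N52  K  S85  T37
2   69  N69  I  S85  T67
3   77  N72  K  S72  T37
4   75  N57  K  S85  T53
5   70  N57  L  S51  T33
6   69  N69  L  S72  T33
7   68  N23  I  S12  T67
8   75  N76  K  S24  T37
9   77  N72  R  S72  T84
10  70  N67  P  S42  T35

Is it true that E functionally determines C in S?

Yes

E=T37: rows 1, 3, 8 → C = K, K, K ✓
E=T67: rows 2, 7 → C = I, I ✓
E=T53: row 4 → C = K ✓
E=T33: rows 5, 6 → C = L, L ✓
E=T84: row 9 → C = R ✓
E=T35: row 10 → C = P ✓
Every E value is associated with a single C value, so E → C holds.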